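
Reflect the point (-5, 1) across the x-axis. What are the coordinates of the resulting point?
(-5, -1)

Reflection across x-axis: (-5, 1) → (-5, -1)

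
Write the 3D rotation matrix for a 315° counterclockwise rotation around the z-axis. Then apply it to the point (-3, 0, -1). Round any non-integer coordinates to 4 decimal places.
R = [[√2/2, √2/2, 0], [-√2/2, √2/2, 0], [0, 0, 1]]; R·(-3, 0, -1) = (-2.1213, 2.1213, -1.0000)

Rotation matrix for 315° around z-axis:
cos(315°) = √2/2, sin(315°) = -√2/2
R = [[√2/2, √2/2, 0], [-√2/2, √2/2, 0], [0, 0, 1]]
Apply to (-3, 0, -1): R·[-3, 0, -1]ᵀ = (-2.1213, 2.1213, -1.0000)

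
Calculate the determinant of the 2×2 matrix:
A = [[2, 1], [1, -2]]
-5

For A = [[a, b], [c, d]], det(A) = a*d - b*c.
det(A) = (2)*(-2) - (1)*(1) = -4 - 1 = -5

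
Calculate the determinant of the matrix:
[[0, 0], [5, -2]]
0

For a 2×2 matrix [[a, b], [c, d]], det = ad - bc
det = (0)(-2) - (0)(5) = 0 - 0 = 0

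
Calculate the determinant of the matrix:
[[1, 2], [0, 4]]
4

For a 2×2 matrix [[a, b], [c, d]], det = ad - bc
det = (1)(4) - (2)(0) = 4 - 0 = 4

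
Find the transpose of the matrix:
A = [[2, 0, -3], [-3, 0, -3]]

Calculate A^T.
[[2, -3], [0, 0], [-3, -3]]

The transpose sends entry (i,j) to (j,i); rows become columns.
Row 0 of A: [2, 0, -3] -> column 0 of A^T.
Row 1 of A: [-3, 0, -3] -> column 1 of A^T.
A^T = [[2, -3], [0, 0], [-3, -3]]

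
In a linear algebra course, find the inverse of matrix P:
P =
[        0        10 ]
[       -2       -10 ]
det(P) = 20
P⁻¹ =
[     -1/2      -1/2 ]
[     1/10         0 ]

For a 2×2 matrix P = [[a, b], [c, d]] with det(P) ≠ 0, P⁻¹ = (1/det(P)) * [[d, -b], [-c, a]].
det(P) = (0)*(-10) - (10)*(-2) = 0 + 20 = 20.
P⁻¹ = (1/20) * [[-10, -10], [2, 0]].
Dividing each entry by 20 and reducing:
P⁻¹ =
[     -1/2      -1/2 ]
[     1/10         0 ]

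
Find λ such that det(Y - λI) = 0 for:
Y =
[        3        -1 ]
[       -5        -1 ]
λ = -2, 4

Solve det(Y - λI) = 0. For a 2×2 matrix the characteristic equation is λ² - (trace)λ + det = 0.
trace(Y) = a + d = 3 - 1 = 2.
det(Y) = a*d - b*c = (3)*(-1) - (-1)*(-5) = -3 - 5 = -8.
Characteristic equation: λ² - (2)λ + (-8) = 0.
Discriminant = (2)² - 4*(-8) = 4 + 32 = 36.
λ = (2 ± √36) / 2 = (2 ± 6) / 2 = -2, 4.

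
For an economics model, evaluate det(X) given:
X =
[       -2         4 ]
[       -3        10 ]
det(X) = -8

For a 2×2 matrix [[a, b], [c, d]], det = a*d - b*c.
det(X) = (-2)*(10) - (4)*(-3) = -20 + 12 = -8.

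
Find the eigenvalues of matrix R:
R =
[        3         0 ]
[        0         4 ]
λ = 3, 4

Solve det(R - λI) = 0. For a 2×2 matrix the characteristic equation is λ² - (trace)λ + det = 0.
trace(R) = a + d = 3 + 4 = 7.
det(R) = a*d - b*c = (3)*(4) - (0)*(0) = 12 - 0 = 12.
Characteristic equation: λ² - (7)λ + (12) = 0.
Discriminant = (7)² - 4*(12) = 49 - 48 = 1.
λ = (7 ± √1) / 2 = (7 ± 1) / 2 = 3, 4.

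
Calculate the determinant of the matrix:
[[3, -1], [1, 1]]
4

For a 2×2 matrix [[a, b], [c, d]], det = ad - bc
det = (3)(1) - (-1)(1) = 3 - -1 = 4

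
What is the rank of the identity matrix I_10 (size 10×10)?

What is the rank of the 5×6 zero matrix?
rank(I_10) = 10, rank(0) = 0

The identity I_10 has 10 columns that are the standard basis vectors e_1, …, e_10. These are linearly independent, so all 10 columns are pivots and rank(I_10) = 10.
The 5×6 zero matrix has every entry zero, so every row is the zero row and there are no pivots; rank(0) = 0.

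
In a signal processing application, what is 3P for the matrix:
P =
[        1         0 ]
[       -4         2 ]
3P =
[        3         0 ]
[      -12         6 ]

Scalar multiplication is elementwise: (3P)[i][j] = 3 * P[i][j].
  (3P)[0][0] = 3 * (1) = 3
  (3P)[0][1] = 3 * (0) = 0
  (3P)[1][0] = 3 * (-4) = -12
  (3P)[1][1] = 3 * (2) = 6
3P =
[        3         0 ]
[      -12         6 ]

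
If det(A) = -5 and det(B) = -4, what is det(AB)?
20

Use the multiplicative property of determinants: det(AB) = det(A)*det(B).
det(AB) = (-5)*(-4) = 20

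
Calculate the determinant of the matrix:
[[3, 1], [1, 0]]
-1

For a 2×2 matrix [[a, b], [c, d]], det = ad - bc
det = (3)(0) - (1)(1) = 0 - 1 = -1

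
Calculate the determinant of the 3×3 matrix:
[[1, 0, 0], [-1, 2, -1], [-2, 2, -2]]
-2

Expansion along first row:
det = 1·det([[2,-1],[2,-2]]) - 0·det([[-1,-1],[-2,-2]]) + 0·det([[-1,2],[-2,2]])
    = 1·(2·-2 - -1·2) - 0·(-1·-2 - -1·-2) + 0·(-1·2 - 2·-2)
    = 1·-2 - 0·0 + 0·2
    = -2 + 0 + 0 = -2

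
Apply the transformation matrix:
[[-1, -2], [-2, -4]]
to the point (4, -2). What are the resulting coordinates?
(0, 0)

Matrix multiplication:
[[-1, -2], [-2, -4]] × [4, -2]ᵀ
= [-1×4 + -2×-2, -2×4 + -4×-2]ᵀ
= [0.0000, 0.0000]ᵀ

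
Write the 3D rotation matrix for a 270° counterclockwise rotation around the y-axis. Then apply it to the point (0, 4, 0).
R = [[0, 0, -1], [0, 1, 0], [1, 0, 0]]; R·(0, 4, 0) = (0, 4, 0)

Rotation matrix for 270° around y-axis:
cos(270°) = 0, sin(270°) = -1
R = [[0, 0, -1], [0, 1, 0], [1, 0, 0]]
Apply to (0, 4, 0): R·[0, 4, 0]ᵀ = (0, 4, 0)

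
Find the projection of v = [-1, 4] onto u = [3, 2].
[15/13, 10/13]

The projection of v onto u is proj_u(v) = ((v·u) / (u·u)) · u.
v·u = (-1)*(3) + (4)*(2) = 5.
u·u = (3)*(3) + (2)*(2) = 13.
coefficient = 5 / 13 = 5/13.
proj_u(v) = 5/13 · [3, 2] = [15/13, 10/13].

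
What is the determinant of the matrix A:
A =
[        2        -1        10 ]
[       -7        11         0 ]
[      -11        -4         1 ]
det(A) = 1505

Expand along row 0 (cofactor expansion): det(A) = a*(e*i - f*h) - b*(d*i - f*g) + c*(d*h - e*g), where the 3×3 is [[a, b, c], [d, e, f], [g, h, i]].
Minor M_00 = (11)*(1) - (0)*(-4) = 11 - 0 = 11.
Minor M_01 = (-7)*(1) - (0)*(-11) = -7 - 0 = -7.
Minor M_02 = (-7)*(-4) - (11)*(-11) = 28 + 121 = 149.
det(A) = (2)*(11) - (-1)*(-7) + (10)*(149) = 22 - 7 + 1490 = 1505.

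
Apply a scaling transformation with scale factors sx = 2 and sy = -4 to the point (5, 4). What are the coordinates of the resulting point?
(10, -16)

Scaling matrix:
[[2, 0], [0, -4]]
Result: (5 × 2, 4 × -4) = (10, -16)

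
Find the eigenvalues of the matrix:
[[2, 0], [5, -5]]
λ = -5 and λ = 2

Characteristic equation: det(A - λI) = 0
λ² - (trace)λ + (det) = 0
λ² - (-3)λ + (-10) = 0
λ² + 3λ - 10 = 0
Solving: λ = -5, 2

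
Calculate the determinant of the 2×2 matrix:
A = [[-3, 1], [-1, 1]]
-2

For A = [[a, b], [c, d]], det(A) = a*d - b*c.
det(A) = (-3)*(1) - (1)*(-1) = -3 - -1 = -2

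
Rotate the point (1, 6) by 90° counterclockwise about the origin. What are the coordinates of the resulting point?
(-6, 1)

Rotation matrix R(θ) = [[cos θ, -sin θ], [sin θ, cos θ]]; for θ = 90°:
R = [[0, -1], [1, 0]]
Result: R × [1, 6]ᵀ = [0·1 + (-1)·6, 1·1 + (0)·6]ᵀ = (-6, 1)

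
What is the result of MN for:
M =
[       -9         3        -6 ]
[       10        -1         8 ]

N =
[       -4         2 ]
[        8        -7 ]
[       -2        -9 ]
MN =
[       72        15 ]
[      -64       -45 ]

Matrix multiplication: (MN)[i][j] = sum over k of M[i][k] * N[k][j].
  (MN)[0][0] = (-9)*(-4) + (3)*(8) + (-6)*(-2) = 72
  (MN)[0][1] = (-9)*(2) + (3)*(-7) + (-6)*(-9) = 15
  (MN)[1][0] = (10)*(-4) + (-1)*(8) + (8)*(-2) = -64
  (MN)[1][1] = (10)*(2) + (-1)*(-7) + (8)*(-9) = -45
MN =
[       72        15 ]
[      -64       -45 ]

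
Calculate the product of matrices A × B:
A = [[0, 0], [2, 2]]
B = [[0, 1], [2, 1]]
[[0, 0], [4, 4]]

Matrix multiplication:
C[0][0] = 0×0 + 0×2 = 0
C[0][1] = 0×1 + 0×1 = 0
C[1][0] = 2×0 + 2×2 = 4
C[1][1] = 2×1 + 2×1 = 4
Result: [[0, 0], [4, 4]]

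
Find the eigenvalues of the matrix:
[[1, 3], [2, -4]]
λ = -5 and λ = 2

Characteristic equation: det(A - λI) = 0
λ² - (trace)λ + (det) = 0
λ² - (-3)λ + (-10) = 0
λ² + 3λ - 10 = 0
Solving: λ = -5, 2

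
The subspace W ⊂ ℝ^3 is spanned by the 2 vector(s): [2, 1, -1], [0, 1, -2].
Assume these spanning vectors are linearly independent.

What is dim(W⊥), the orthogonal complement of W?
dim(W⊥) = 1

For any subspace W of ℝ^n, dim(W) + dim(W⊥) = n (the whole-space dimension).
Here the given 2 vectors are linearly independent, so dim(W) = 2.
Thus dim(W⊥) = n - dim(W) = 3 - 2 = 1.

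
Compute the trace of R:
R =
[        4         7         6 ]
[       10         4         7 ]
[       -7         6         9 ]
tr(R) = 4 + 4 + 9 = 17

The trace of a square matrix is the sum of its diagonal entries.
Diagonal entries of R: R[0][0] = 4, R[1][1] = 4, R[2][2] = 9.
tr(R) = 4 + 4 + 9 = 17.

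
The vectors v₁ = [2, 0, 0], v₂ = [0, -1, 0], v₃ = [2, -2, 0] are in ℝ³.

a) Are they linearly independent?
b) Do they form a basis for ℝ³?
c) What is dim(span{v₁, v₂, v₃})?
Not independent, not a basis, dim(span) = 2

Check whether v₃ can be written as a linear combination of v₁ and v₂.
v₃ = (1)·v₁ + (2)·v₂ = [2, -2, 0], so the three vectors are linearly dependent.
Thus they do not form a basis for ℝ³, and dim(span{v₁, v₂, v₃}) = 2 (spanned by v₁ and v₂).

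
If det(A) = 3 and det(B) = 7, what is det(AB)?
21

Use the multiplicative property of determinants: det(AB) = det(A)*det(B).
det(AB) = (3)*(7) = 21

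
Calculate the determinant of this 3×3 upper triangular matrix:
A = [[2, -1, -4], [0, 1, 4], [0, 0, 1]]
2

The determinant of a triangular matrix is the product of its diagonal entries (the off-diagonal entries above the diagonal do not affect it).
det(A) = (2) * (1) * (1) = 2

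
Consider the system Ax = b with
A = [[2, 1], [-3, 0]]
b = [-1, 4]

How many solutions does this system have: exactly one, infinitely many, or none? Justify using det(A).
Exactly one solution

Compute det(A) = (2)*(0) - (1)*(-3) = 3.
Because det(A) ≠ 0, A is invertible and Ax = b has a unique solution for every b (here x = A⁻¹ b).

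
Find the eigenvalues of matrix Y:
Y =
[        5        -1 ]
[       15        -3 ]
λ = 0, 2

Solve det(Y - λI) = 0. For a 2×2 matrix the characteristic equation is λ² - (trace)λ + det = 0.
trace(Y) = a + d = 5 - 3 = 2.
det(Y) = a*d - b*c = (5)*(-3) - (-1)*(15) = -15 + 15 = 0.
Characteristic equation: λ² - (2)λ + (0) = 0.
Discriminant = (2)² - 4*(0) = 4 - 0 = 4.
λ = (2 ± √4) / 2 = (2 ± 2) / 2 = 0, 2.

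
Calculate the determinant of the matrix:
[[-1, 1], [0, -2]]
2

For a 2×2 matrix [[a, b], [c, d]], det = ad - bc
det = (-1)(-2) - (1)(0) = 2 - 0 = 2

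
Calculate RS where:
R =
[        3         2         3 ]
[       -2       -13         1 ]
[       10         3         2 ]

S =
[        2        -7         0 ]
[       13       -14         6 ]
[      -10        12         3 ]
RS =
[        2       -13        21 ]
[     -183       208       -75 ]
[       39       -88        24 ]

Matrix multiplication: (RS)[i][j] = sum over k of R[i][k] * S[k][j].
  (RS)[0][0] = (3)*(2) + (2)*(13) + (3)*(-10) = 2
  (RS)[0][1] = (3)*(-7) + (2)*(-14) + (3)*(12) = -13
  (RS)[0][2] = (3)*(0) + (2)*(6) + (3)*(3) = 21
  (RS)[1][0] = (-2)*(2) + (-13)*(13) + (1)*(-10) = -183
  (RS)[1][1] = (-2)*(-7) + (-13)*(-14) + (1)*(12) = 208
  (RS)[1][2] = (-2)*(0) + (-13)*(6) + (1)*(3) = -75
  (RS)[2][0] = (10)*(2) + (3)*(13) + (2)*(-10) = 39
  (RS)[2][1] = (10)*(-7) + (3)*(-14) + (2)*(12) = -88
  (RS)[2][2] = (10)*(0) + (3)*(6) + (2)*(3) = 24
RS =
[        2       -13        21 ]
[     -183       208       -75 ]
[       39       -88        24 ]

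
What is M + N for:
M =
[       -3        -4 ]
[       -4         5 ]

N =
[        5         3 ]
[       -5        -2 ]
M + N =
[        2        -1 ]
[       -9         3 ]

Matrix addition is elementwise: (M+N)[i][j] = M[i][j] + N[i][j].
  (M+N)[0][0] = (-3) + (5) = 2
  (M+N)[0][1] = (-4) + (3) = -1
  (M+N)[1][0] = (-4) + (-5) = -9
  (M+N)[1][1] = (5) + (-2) = 3
M + N =
[        2        -1 ]
[       -9         3 ]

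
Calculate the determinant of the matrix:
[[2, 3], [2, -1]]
-8

For a 2×2 matrix [[a, b], [c, d]], det = ad - bc
det = (2)(-1) - (3)(2) = -2 - 6 = -8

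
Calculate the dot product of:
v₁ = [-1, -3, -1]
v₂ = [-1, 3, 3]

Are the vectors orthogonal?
-11, No

The dot product is the sum of products of corresponding components.
v₁·v₂ = (-1)*(-1) + (-3)*(3) + (-1)*(3) = 1 - 9 - 3 = -11.
Two vectors are orthogonal iff their dot product is 0; here the dot product is -11, so the vectors are not orthogonal.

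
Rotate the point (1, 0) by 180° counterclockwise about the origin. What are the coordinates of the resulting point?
(-1, 0)

Rotation matrix R(θ) = [[cos θ, -sin θ], [sin θ, cos θ]]; for θ = 180°:
R = [[-1, 0], [0, -1]]
Result: R × [1, 0]ᵀ = [-1·1 + (0)·0, 0·1 + (-1)·0]ᵀ = (-1, 0)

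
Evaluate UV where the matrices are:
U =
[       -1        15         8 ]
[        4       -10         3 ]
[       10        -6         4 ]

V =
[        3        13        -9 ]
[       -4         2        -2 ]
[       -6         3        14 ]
UV =
[     -111        41        91 ]
[       34        41        26 ]
[       30       130       -22 ]

Matrix multiplication: (UV)[i][j] = sum over k of U[i][k] * V[k][j].
  (UV)[0][0] = (-1)*(3) + (15)*(-4) + (8)*(-6) = -111
  (UV)[0][1] = (-1)*(13) + (15)*(2) + (8)*(3) = 41
  (UV)[0][2] = (-1)*(-9) + (15)*(-2) + (8)*(14) = 91
  (UV)[1][0] = (4)*(3) + (-10)*(-4) + (3)*(-6) = 34
  (UV)[1][1] = (4)*(13) + (-10)*(2) + (3)*(3) = 41
  (UV)[1][2] = (4)*(-9) + (-10)*(-2) + (3)*(14) = 26
  (UV)[2][0] = (10)*(3) + (-6)*(-4) + (4)*(-6) = 30
  (UV)[2][1] = (10)*(13) + (-6)*(2) + (4)*(3) = 130
  (UV)[2][2] = (10)*(-9) + (-6)*(-2) + (4)*(14) = -22
UV =
[     -111        41        91 ]
[       34        41        26 ]
[       30       130       -22 ]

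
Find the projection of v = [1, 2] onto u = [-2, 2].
[-1/2, 1/2]

The projection of v onto u is proj_u(v) = ((v·u) / (u·u)) · u.
v·u = (1)*(-2) + (2)*(2) = 2.
u·u = (-2)*(-2) + (2)*(2) = 8.
coefficient = 2 / 8 = 1/4.
proj_u(v) = 1/4 · [-2, 2] = [-1/2, 1/2].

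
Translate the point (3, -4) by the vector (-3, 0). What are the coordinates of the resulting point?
(0, -4)

Translation by (-3, 0):
x' = 3 + -3 = 0
y' = -4 + 0 = -4
Homogeneous matrix: [[1, 0, -3], [0, 1, 0], [0, 0, 1]]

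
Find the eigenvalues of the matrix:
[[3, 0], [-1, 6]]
λ = 3 and λ = 6

Characteristic equation: det(A - λI) = 0
λ² - (trace)λ + (det) = 0
λ² - (9)λ + (18) = 0
λ² - 9λ + 18 = 0
Solving: λ = 3, 6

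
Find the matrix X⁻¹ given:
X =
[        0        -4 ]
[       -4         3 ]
det(X) = -16
X⁻¹ =
[    -3/16      -1/4 ]
[     -1/4         0 ]

For a 2×2 matrix X = [[a, b], [c, d]] with det(X) ≠ 0, X⁻¹ = (1/det(X)) * [[d, -b], [-c, a]].
det(X) = (0)*(3) - (-4)*(-4) = 0 - 16 = -16.
X⁻¹ = (1/-16) * [[3, 4], [4, 0]].
Dividing each entry by -16 and reducing:
X⁻¹ =
[    -3/16      -1/4 ]
[     -1/4         0 ]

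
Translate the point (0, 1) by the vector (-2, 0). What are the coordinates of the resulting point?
(-2, 1)

Translation by (-2, 0):
x' = 0 + -2 = -2
y' = 1 + 0 = 1
Homogeneous matrix: [[1, 0, -2], [0, 1, 0], [0, 0, 1]]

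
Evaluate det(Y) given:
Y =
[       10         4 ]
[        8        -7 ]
det(Y) = -102

For a 2×2 matrix [[a, b], [c, d]], det = a*d - b*c.
det(Y) = (10)*(-7) - (4)*(8) = -70 - 32 = -102.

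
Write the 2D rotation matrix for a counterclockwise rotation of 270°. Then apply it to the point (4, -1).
R = [[0, 1], [-1, 0]]; R·(4, -1) = (-1, -4)

Rotation matrix formula: R(θ) = [[cos θ, -sin θ], [sin θ, cos θ]]
For θ = 270°:
cos(270°) = 0
sin(270°) = -1
R = [[0, 1], [-1, 0]]
Apply to (4, -1): [0·4 + (1)·-1, -1·4 + 0·-1] = (-1, -4)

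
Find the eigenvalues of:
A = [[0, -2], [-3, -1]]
λ = -3, 2

Solve det(A - λI) = 0. For a 2×2 matrix this is λ² - (trace)λ + det = 0.
trace(A) = 0 - 1 = -1.
det(A) = (0)*(-1) - (-2)*(-3) = 0 - 6 = -6.
Characteristic equation: λ² - (-1)λ + (-6) = 0.
Discriminant: (-1)² - 4*(-6) = 1 + 24 = 25.
Roots: λ = (-1 ± √25) / 2 = -3, 2.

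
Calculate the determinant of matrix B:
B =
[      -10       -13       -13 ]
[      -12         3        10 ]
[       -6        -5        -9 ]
det(B) = 940

Expand along row 0 (cofactor expansion): det(B) = a*(e*i - f*h) - b*(d*i - f*g) + c*(d*h - e*g), where the 3×3 is [[a, b, c], [d, e, f], [g, h, i]].
Minor M_00 = (3)*(-9) - (10)*(-5) = -27 + 50 = 23.
Minor M_01 = (-12)*(-9) - (10)*(-6) = 108 + 60 = 168.
Minor M_02 = (-12)*(-5) - (3)*(-6) = 60 + 18 = 78.
det(B) = (-10)*(23) - (-13)*(168) + (-13)*(78) = -230 + 2184 - 1014 = 940.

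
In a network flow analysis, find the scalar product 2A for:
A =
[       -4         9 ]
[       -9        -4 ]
2A =
[       -8        18 ]
[      -18        -8 ]

Scalar multiplication is elementwise: (2A)[i][j] = 2 * A[i][j].
  (2A)[0][0] = 2 * (-4) = -8
  (2A)[0][1] = 2 * (9) = 18
  (2A)[1][0] = 2 * (-9) = -18
  (2A)[1][1] = 2 * (-4) = -8
2A =
[       -8        18 ]
[      -18        -8 ]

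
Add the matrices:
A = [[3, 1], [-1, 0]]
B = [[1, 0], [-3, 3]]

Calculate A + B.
[[4, 1], [-4, 3]]

Add corresponding elements:
(3)+(1)=4
(1)+(0)=1
(-1)+(-3)=-4
(0)+(3)=3
A + B = [[4, 1], [-4, 3]]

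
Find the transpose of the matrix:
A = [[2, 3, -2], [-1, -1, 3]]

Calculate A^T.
[[2, -1], [3, -1], [-2, 3]]

The transpose sends entry (i,j) to (j,i); rows become columns.
Row 0 of A: [2, 3, -2] -> column 0 of A^T.
Row 1 of A: [-1, -1, 3] -> column 1 of A^T.
A^T = [[2, -1], [3, -1], [-2, 3]]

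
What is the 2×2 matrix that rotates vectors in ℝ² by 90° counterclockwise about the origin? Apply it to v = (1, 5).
R = [[0, -1], [1, 0]]; R·v = (-5, 1)

A counterclockwise rotation by angle θ in ℝ² has matrix R(θ) = [[cos θ, -sin θ], [sin θ, cos θ]].
For θ = 90°: cos θ = 0, sin θ = 1.
R(90°) = [[0, -1], [1, 0]].
R·v = [0·1 + (-1)·5, 1·1 + 0·5] = (-5, 1).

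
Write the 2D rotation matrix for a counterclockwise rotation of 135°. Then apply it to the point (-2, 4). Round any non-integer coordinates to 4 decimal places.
R = [[-√2/2, -√2/2], [√2/2, -√2/2]]; R·(-2, 4) = (-1.4142, -4.2426)

Rotation matrix formula: R(θ) = [[cos θ, -sin θ], [sin θ, cos θ]]
For θ = 135°:
cos(135°) = -√2/2
sin(135°) = √2/2
R = [[-√2/2, -√2/2], [√2/2, -√2/2]]
Apply to (-2, 4): [-√2/2·-2 + (-√2/2)·4, √2/2·-2 + -√2/2·4] = (-1.4142, -4.2426)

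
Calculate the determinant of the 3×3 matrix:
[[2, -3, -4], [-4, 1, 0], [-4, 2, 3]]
-14

Expansion along first row:
det = 2·det([[1,0],[2,3]]) - -3·det([[-4,0],[-4,3]]) + -4·det([[-4,1],[-4,2]])
    = 2·(1·3 - 0·2) - -3·(-4·3 - 0·-4) + -4·(-4·2 - 1·-4)
    = 2·3 - -3·-12 + -4·-4
    = 6 + -36 + 16 = -14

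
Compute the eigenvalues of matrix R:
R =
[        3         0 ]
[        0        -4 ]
λ = -4, 3

Solve det(R - λI) = 0. For a 2×2 matrix the characteristic equation is λ² - (trace)λ + det = 0.
trace(R) = a + d = 3 - 4 = -1.
det(R) = a*d - b*c = (3)*(-4) - (0)*(0) = -12 - 0 = -12.
Characteristic equation: λ² - (-1)λ + (-12) = 0.
Discriminant = (-1)² - 4*(-12) = 1 + 48 = 49.
λ = (-1 ± √49) / 2 = (-1 ± 7) / 2 = -4, 3.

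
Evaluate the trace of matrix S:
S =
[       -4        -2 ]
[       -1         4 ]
tr(S) = -4 + 4 = 0

The trace of a square matrix is the sum of its diagonal entries.
Diagonal entries of S: S[0][0] = -4, S[1][1] = 4.
tr(S) = -4 + 4 = 0.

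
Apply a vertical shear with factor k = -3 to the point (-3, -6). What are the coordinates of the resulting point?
(-3, 3)

Shear matrix for vertical shear with factor k = -3:
[[1, 0], [-3, 1]]
Result: (-3, -6) → (-3, 3)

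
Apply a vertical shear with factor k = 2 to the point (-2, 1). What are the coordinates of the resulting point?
(-2, -3)

Shear matrix for vertical shear with factor k = 2:
[[1, 0], [2, 1]]
Result: (-2, 1) → (-2, -3)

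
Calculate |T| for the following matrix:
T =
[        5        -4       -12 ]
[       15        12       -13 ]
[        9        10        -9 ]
det(T) = -466

Expand along row 0 (cofactor expansion): det(T) = a*(e*i - f*h) - b*(d*i - f*g) + c*(d*h - e*g), where the 3×3 is [[a, b, c], [d, e, f], [g, h, i]].
Minor M_00 = (12)*(-9) - (-13)*(10) = -108 + 130 = 22.
Minor M_01 = (15)*(-9) - (-13)*(9) = -135 + 117 = -18.
Minor M_02 = (15)*(10) - (12)*(9) = 150 - 108 = 42.
det(T) = (5)*(22) - (-4)*(-18) + (-12)*(42) = 110 - 72 - 504 = -466.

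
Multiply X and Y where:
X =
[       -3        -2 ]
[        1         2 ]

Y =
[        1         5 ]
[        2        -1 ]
XY =
[       -7       -13 ]
[        5         3 ]

Matrix multiplication: (XY)[i][j] = sum over k of X[i][k] * Y[k][j].
  (XY)[0][0] = (-3)*(1) + (-2)*(2) = -7
  (XY)[0][1] = (-3)*(5) + (-2)*(-1) = -13
  (XY)[1][0] = (1)*(1) + (2)*(2) = 5
  (XY)[1][1] = (1)*(5) + (2)*(-1) = 3
XY =
[       -7       -13 ]
[        5         3 ]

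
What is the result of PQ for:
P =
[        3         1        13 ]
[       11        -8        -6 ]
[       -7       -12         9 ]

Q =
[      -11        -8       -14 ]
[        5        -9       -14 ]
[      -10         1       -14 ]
PQ =
[     -158       -20      -238 ]
[     -101       -22        42 ]
[      -73       173       140 ]

Matrix multiplication: (PQ)[i][j] = sum over k of P[i][k] * Q[k][j].
  (PQ)[0][0] = (3)*(-11) + (1)*(5) + (13)*(-10) = -158
  (PQ)[0][1] = (3)*(-8) + (1)*(-9) + (13)*(1) = -20
  (PQ)[0][2] = (3)*(-14) + (1)*(-14) + (13)*(-14) = -238
  (PQ)[1][0] = (11)*(-11) + (-8)*(5) + (-6)*(-10) = -101
  (PQ)[1][1] = (11)*(-8) + (-8)*(-9) + (-6)*(1) = -22
  (PQ)[1][2] = (11)*(-14) + (-8)*(-14) + (-6)*(-14) = 42
  (PQ)[2][0] = (-7)*(-11) + (-12)*(5) + (9)*(-10) = -73
  (PQ)[2][1] = (-7)*(-8) + (-12)*(-9) + (9)*(1) = 173
  (PQ)[2][2] = (-7)*(-14) + (-12)*(-14) + (9)*(-14) = 140
PQ =
[     -158       -20      -238 ]
[     -101       -22        42 ]
[      -73       173       140 ]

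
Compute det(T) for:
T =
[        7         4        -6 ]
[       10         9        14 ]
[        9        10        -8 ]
det(T) = -774

Expand along row 0 (cofactor expansion): det(T) = a*(e*i - f*h) - b*(d*i - f*g) + c*(d*h - e*g), where the 3×3 is [[a, b, c], [d, e, f], [g, h, i]].
Minor M_00 = (9)*(-8) - (14)*(10) = -72 - 140 = -212.
Minor M_01 = (10)*(-8) - (14)*(9) = -80 - 126 = -206.
Minor M_02 = (10)*(10) - (9)*(9) = 100 - 81 = 19.
det(T) = (7)*(-212) - (4)*(-206) + (-6)*(19) = -1484 + 824 - 114 = -774.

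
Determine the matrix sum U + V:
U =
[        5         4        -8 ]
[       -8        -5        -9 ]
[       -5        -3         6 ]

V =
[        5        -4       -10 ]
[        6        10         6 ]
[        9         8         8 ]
U + V =
[       10         0       -18 ]
[       -2         5        -3 ]
[        4         5        14 ]

Matrix addition is elementwise: (U+V)[i][j] = U[i][j] + V[i][j].
  (U+V)[0][0] = (5) + (5) = 10
  (U+V)[0][1] = (4) + (-4) = 0
  (U+V)[0][2] = (-8) + (-10) = -18
  (U+V)[1][0] = (-8) + (6) = -2
  (U+V)[1][1] = (-5) + (10) = 5
  (U+V)[1][2] = (-9) + (6) = -3
  (U+V)[2][0] = (-5) + (9) = 4
  (U+V)[2][1] = (-3) + (8) = 5
  (U+V)[2][2] = (6) + (8) = 14
U + V =
[       10         0       -18 ]
[       -2         5        -3 ]
[        4         5        14 ]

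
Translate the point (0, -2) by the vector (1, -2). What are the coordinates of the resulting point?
(1, -4)

Translation by (1, -2):
x' = 0 + 1 = 1
y' = -2 + -2 = -4
Homogeneous matrix: [[1, 0, 1], [0, 1, -2], [0, 0, 1]]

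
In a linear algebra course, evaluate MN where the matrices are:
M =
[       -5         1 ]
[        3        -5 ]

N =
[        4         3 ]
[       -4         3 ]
MN =
[      -24       -12 ]
[       32        -6 ]

Matrix multiplication: (MN)[i][j] = sum over k of M[i][k] * N[k][j].
  (MN)[0][0] = (-5)*(4) + (1)*(-4) = -24
  (MN)[0][1] = (-5)*(3) + (1)*(3) = -12
  (MN)[1][0] = (3)*(4) + (-5)*(-4) = 32
  (MN)[1][1] = (3)*(3) + (-5)*(3) = -6
MN =
[      -24       -12 ]
[       32        -6 ]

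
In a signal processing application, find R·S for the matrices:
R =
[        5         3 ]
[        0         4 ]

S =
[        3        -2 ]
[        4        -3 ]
RS =
[       27       -19 ]
[       16       -12 ]

Matrix multiplication: (RS)[i][j] = sum over k of R[i][k] * S[k][j].
  (RS)[0][0] = (5)*(3) + (3)*(4) = 27
  (RS)[0][1] = (5)*(-2) + (3)*(-3) = -19
  (RS)[1][0] = (0)*(3) + (4)*(4) = 16
  (RS)[1][1] = (0)*(-2) + (4)*(-3) = -12
RS =
[       27       -19 ]
[       16       -12 ]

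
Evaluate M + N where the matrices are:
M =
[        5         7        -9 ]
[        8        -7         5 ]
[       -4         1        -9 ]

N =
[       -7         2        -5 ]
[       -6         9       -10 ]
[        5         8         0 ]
M + N =
[       -2         9       -14 ]
[        2         2        -5 ]
[        1         9        -9 ]

Matrix addition is elementwise: (M+N)[i][j] = M[i][j] + N[i][j].
  (M+N)[0][0] = (5) + (-7) = -2
  (M+N)[0][1] = (7) + (2) = 9
  (M+N)[0][2] = (-9) + (-5) = -14
  (M+N)[1][0] = (8) + (-6) = 2
  (M+N)[1][1] = (-7) + (9) = 2
  (M+N)[1][2] = (5) + (-10) = -5
  (M+N)[2][0] = (-4) + (5) = 1
  (M+N)[2][1] = (1) + (8) = 9
  (M+N)[2][2] = (-9) + (0) = -9
M + N =
[       -2         9       -14 ]
[        2         2        -5 ]
[        1         9        -9 ]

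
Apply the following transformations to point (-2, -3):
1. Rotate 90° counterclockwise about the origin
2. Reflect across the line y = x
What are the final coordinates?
(-2, 3)

Step 1: Rotate 90° → (3, -2)
Step 2: Reflect across the line y = x → (-2, 3)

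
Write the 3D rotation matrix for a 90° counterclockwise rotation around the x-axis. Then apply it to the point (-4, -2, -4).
R = [[1, 0, 0], [0, 0, -1], [0, 1, 0]]; R·(-4, -2, -4) = (-4, 4, -2)

Rotation matrix for 90° around x-axis:
cos(90°) = 0, sin(90°) = 1
R = [[1, 0, 0], [0, 0, -1], [0, 1, 0]]
Apply to (-4, -2, -4): R·[-4, -2, -4]ᵀ = (-4, 4, -2)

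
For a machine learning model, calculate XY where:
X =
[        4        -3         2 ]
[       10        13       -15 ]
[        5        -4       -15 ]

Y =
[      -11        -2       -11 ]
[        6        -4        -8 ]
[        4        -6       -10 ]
XY =
[      -54        -8       -40 ]
[      -92        18       -64 ]
[     -139        96       127 ]

Matrix multiplication: (XY)[i][j] = sum over k of X[i][k] * Y[k][j].
  (XY)[0][0] = (4)*(-11) + (-3)*(6) + (2)*(4) = -54
  (XY)[0][1] = (4)*(-2) + (-3)*(-4) + (2)*(-6) = -8
  (XY)[0][2] = (4)*(-11) + (-3)*(-8) + (2)*(-10) = -40
  (XY)[1][0] = (10)*(-11) + (13)*(6) + (-15)*(4) = -92
  (XY)[1][1] = (10)*(-2) + (13)*(-4) + (-15)*(-6) = 18
  (XY)[1][2] = (10)*(-11) + (13)*(-8) + (-15)*(-10) = -64
  (XY)[2][0] = (5)*(-11) + (-4)*(6) + (-15)*(4) = -139
  (XY)[2][1] = (5)*(-2) + (-4)*(-4) + (-15)*(-6) = 96
  (XY)[2][2] = (5)*(-11) + (-4)*(-8) + (-15)*(-10) = 127
XY =
[      -54        -8       -40 ]
[      -92        18       -64 ]
[     -139        96       127 ]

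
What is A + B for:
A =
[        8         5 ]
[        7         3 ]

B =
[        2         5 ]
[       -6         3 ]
A + B =
[       10        10 ]
[        1         6 ]

Matrix addition is elementwise: (A+B)[i][j] = A[i][j] + B[i][j].
  (A+B)[0][0] = (8) + (2) = 10
  (A+B)[0][1] = (5) + (5) = 10
  (A+B)[1][0] = (7) + (-6) = 1
  (A+B)[1][1] = (3) + (3) = 6
A + B =
[       10        10 ]
[        1         6 ]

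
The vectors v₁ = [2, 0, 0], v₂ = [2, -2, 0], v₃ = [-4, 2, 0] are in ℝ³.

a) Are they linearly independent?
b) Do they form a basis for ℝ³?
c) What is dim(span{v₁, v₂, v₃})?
Not independent, not a basis, dim(span) = 2

Check whether v₃ can be written as a linear combination of v₁ and v₂.
v₃ = (-1)·v₁ + (-1)·v₂ = [-4, 2, 0], so the three vectors are linearly dependent.
Thus they do not form a basis for ℝ³, and dim(span{v₁, v₂, v₃}) = 2 (spanned by v₁ and v₂).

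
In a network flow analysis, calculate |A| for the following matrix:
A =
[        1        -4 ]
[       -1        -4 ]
det(A) = -8

For a 2×2 matrix [[a, b], [c, d]], det = a*d - b*c.
det(A) = (1)*(-4) - (-4)*(-1) = -4 - 4 = -8.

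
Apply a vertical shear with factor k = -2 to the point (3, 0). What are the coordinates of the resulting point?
(3, -6)

Shear matrix for vertical shear with factor k = -2:
[[1, 0], [-2, 1]]
Result: (3, 0) → (3, -6)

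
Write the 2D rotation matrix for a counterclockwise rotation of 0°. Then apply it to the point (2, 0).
R = [[1, 0], [0, 1]]; R·(2, 0) = (2, 0)

Rotation matrix formula: R(θ) = [[cos θ, -sin θ], [sin θ, cos θ]]
For θ = 0°:
cos(0°) = 1
sin(0°) = 0
R = [[1, 0], [0, 1]]
Apply to (2, 0): [1·2 + (0)·0, 0·2 + 1·0] = (2, 0)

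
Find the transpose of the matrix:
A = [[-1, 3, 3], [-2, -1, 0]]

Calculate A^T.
[[-1, -2], [3, -1], [3, 0]]

The transpose sends entry (i,j) to (j,i); rows become columns.
Row 0 of A: [-1, 3, 3] -> column 0 of A^T.
Row 1 of A: [-2, -1, 0] -> column 1 of A^T.
A^T = [[-1, -2], [3, -1], [3, 0]]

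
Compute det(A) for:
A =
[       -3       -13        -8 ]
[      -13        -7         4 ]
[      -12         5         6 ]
det(A) = 988

Expand along row 0 (cofactor expansion): det(A) = a*(e*i - f*h) - b*(d*i - f*g) + c*(d*h - e*g), where the 3×3 is [[a, b, c], [d, e, f], [g, h, i]].
Minor M_00 = (-7)*(6) - (4)*(5) = -42 - 20 = -62.
Minor M_01 = (-13)*(6) - (4)*(-12) = -78 + 48 = -30.
Minor M_02 = (-13)*(5) - (-7)*(-12) = -65 - 84 = -149.
det(A) = (-3)*(-62) - (-13)*(-30) + (-8)*(-149) = 186 - 390 + 1192 = 988.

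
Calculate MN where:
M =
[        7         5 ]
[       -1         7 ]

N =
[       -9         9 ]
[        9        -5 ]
MN =
[      -18        38 ]
[       72       -44 ]

Matrix multiplication: (MN)[i][j] = sum over k of M[i][k] * N[k][j].
  (MN)[0][0] = (7)*(-9) + (5)*(9) = -18
  (MN)[0][1] = (7)*(9) + (5)*(-5) = 38
  (MN)[1][0] = (-1)*(-9) + (7)*(9) = 72
  (MN)[1][1] = (-1)*(9) + (7)*(-5) = -44
MN =
[      -18        38 ]
[       72       -44 ]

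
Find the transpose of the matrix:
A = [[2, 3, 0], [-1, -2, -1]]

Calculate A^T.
[[2, -1], [3, -2], [0, -1]]

The transpose sends entry (i,j) to (j,i); rows become columns.
Row 0 of A: [2, 3, 0] -> column 0 of A^T.
Row 1 of A: [-1, -2, -1] -> column 1 of A^T.
A^T = [[2, -1], [3, -2], [0, -1]]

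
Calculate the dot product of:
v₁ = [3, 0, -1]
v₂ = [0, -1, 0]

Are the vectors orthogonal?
0, Yes

The dot product is the sum of products of corresponding components.
v₁·v₂ = (3)*(0) + (0)*(-1) + (-1)*(0) = 0 + 0 + 0 = 0.
Two vectors are orthogonal iff their dot product is 0; here the dot product is 0, so the vectors are orthogonal.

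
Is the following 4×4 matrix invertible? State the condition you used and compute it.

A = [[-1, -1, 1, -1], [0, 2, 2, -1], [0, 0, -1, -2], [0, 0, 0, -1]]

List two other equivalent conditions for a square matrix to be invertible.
Yes, invertible; det(A) = -2 ≠ 0. Equivalent conditions: rank(A) = 4; Ax = 0 has only the trivial solution; 0 is not an eigenvalue; the columns of A are linearly independent.

To check invertibility, compute det(A).
The given matrix is triangular, so det(A) equals the product of its diagonal entries = -2 ≠ 0.
Since det(A) ≠ 0, A is invertible.
Equivalent conditions for a square matrix A to be invertible:
- rank(A) = 4 (full rank).
- The homogeneous system Ax = 0 has only the trivial solution x = 0.
- 0 is not an eigenvalue of A.
- The columns (equivalently rows) of A are linearly independent.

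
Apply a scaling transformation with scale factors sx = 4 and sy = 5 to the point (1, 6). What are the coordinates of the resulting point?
(4, 30)

Scaling matrix:
[[4, 0], [0, 5]]
Result: (1 × 4, 6 × 5) = (4, 30)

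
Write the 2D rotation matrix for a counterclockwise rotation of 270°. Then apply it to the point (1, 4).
R = [[0, 1], [-1, 0]]; R·(1, 4) = (4, -1)

Rotation matrix formula: R(θ) = [[cos θ, -sin θ], [sin θ, cos θ]]
For θ = 270°:
cos(270°) = 0
sin(270°) = -1
R = [[0, 1], [-1, 0]]
Apply to (1, 4): [0·1 + (1)·4, -1·1 + 0·4] = (4, -1)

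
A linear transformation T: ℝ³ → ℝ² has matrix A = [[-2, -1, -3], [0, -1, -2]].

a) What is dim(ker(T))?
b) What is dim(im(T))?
dim(ker) = 1, dim(im) = 2

The two rows are not scalar multiples of one another (no single k satisfies row 2 = k × row 1), so they are linearly independent.
Thus rank(A) = 2.
dim(im(T)) = rank(A) = 2.
By the rank-nullity theorem applied to T: ℝ³ → ℝ², rank(A) + nullity(A) = 3 (the domain dimension), so dim(ker(T)) = 3 - 2 = 1.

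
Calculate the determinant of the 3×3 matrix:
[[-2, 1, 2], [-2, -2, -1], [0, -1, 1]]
12

Expansion along first row:
det = -2·det([[-2,-1],[-1,1]]) - 1·det([[-2,-1],[0,1]]) + 2·det([[-2,-2],[0,-1]])
    = -2·(-2·1 - -1·-1) - 1·(-2·1 - -1·0) + 2·(-2·-1 - -2·0)
    = -2·-3 - 1·-2 + 2·2
    = 6 + 2 + 4 = 12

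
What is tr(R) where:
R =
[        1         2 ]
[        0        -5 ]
tr(R) = 1 - 5 = -4

The trace of a square matrix is the sum of its diagonal entries.
Diagonal entries of R: R[0][0] = 1, R[1][1] = -5.
tr(R) = 1 - 5 = -4.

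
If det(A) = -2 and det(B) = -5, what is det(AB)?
10

Use the multiplicative property of determinants: det(AB) = det(A)*det(B).
det(AB) = (-2)*(-5) = 10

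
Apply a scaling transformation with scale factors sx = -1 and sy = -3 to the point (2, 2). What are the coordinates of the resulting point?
(-2, -6)

Scaling matrix:
[[-1, 0], [0, -3]]
Result: (2 × -1, 2 × -3) = (-2, -6)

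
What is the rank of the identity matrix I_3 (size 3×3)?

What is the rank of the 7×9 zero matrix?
rank(I_3) = 3, rank(0) = 0

The identity I_3 has 3 columns that are the standard basis vectors e_1, …, e_3. These are linearly independent, so all 3 columns are pivots and rank(I_3) = 3.
The 7×9 zero matrix has every entry zero, so every row is the zero row and there are no pivots; rank(0) = 0.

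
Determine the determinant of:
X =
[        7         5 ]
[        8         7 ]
det(X) = 9

For a 2×2 matrix [[a, b], [c, d]], det = a*d - b*c.
det(X) = (7)*(7) - (5)*(8) = 49 - 40 = 9.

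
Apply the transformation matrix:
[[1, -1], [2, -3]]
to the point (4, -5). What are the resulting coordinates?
(9, 23)

Matrix multiplication:
[[1, -1], [2, -3]] × [4, -5]ᵀ
= [1×4 + -1×-5, 2×4 + -3×-5]ᵀ
= [9.0000, 23.0000]ᵀ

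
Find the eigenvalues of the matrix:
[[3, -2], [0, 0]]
λ = 0 and λ = 3

Characteristic equation: det(A - λI) = 0
λ² - (trace)λ + (det) = 0
λ² - (3)λ + (0) = 0
λ² - 3λ + 0 = 0
Solving: λ = 0, 3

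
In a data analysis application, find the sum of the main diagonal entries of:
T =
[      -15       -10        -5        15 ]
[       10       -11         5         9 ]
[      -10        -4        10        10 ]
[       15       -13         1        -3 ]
tr(T) = -15 - 11 + 10 - 3 = -19

The trace of a square matrix is the sum of its diagonal entries.
Diagonal entries of T: T[0][0] = -15, T[1][1] = -11, T[2][2] = 10, T[3][3] = -3.
tr(T) = -15 - 11 + 10 - 3 = -19.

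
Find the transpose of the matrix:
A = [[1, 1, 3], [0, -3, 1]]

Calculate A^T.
[[1, 0], [1, -3], [3, 1]]

The transpose sends entry (i,j) to (j,i); rows become columns.
Row 0 of A: [1, 1, 3] -> column 0 of A^T.
Row 1 of A: [0, -3, 1] -> column 1 of A^T.
A^T = [[1, 0], [1, -3], [3, 1]]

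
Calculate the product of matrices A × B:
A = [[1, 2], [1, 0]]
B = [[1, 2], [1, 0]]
[[3, 2], [1, 2]]

Matrix multiplication:
C[0][0] = 1×1 + 2×1 = 3
C[0][1] = 1×2 + 2×0 = 2
C[1][0] = 1×1 + 0×1 = 1
C[1][1] = 1×2 + 0×0 = 2
Result: [[3, 2], [1, 2]]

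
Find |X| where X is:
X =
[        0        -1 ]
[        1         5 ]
det(X) = 1

For a 2×2 matrix [[a, b], [c, d]], det = a*d - b*c.
det(X) = (0)*(5) - (-1)*(1) = 0 + 1 = 1.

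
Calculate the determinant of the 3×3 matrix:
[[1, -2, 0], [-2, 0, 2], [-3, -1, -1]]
18

Expansion along first row:
det = 1·det([[0,2],[-1,-1]]) - -2·det([[-2,2],[-3,-1]]) + 0·det([[-2,0],[-3,-1]])
    = 1·(0·-1 - 2·-1) - -2·(-2·-1 - 2·-3) + 0·(-2·-1 - 0·-3)
    = 1·2 - -2·8 + 0·2
    = 2 + 16 + 0 = 18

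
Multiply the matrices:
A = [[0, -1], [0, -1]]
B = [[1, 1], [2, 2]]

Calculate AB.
[[-2, -2], [-2, -2]]

Each entry (i,j) of AB = sum over k of A[i][k]*B[k][j].
(AB)[0][0] = (0)*(1) + (-1)*(2) = -2
(AB)[0][1] = (0)*(1) + (-1)*(2) = -2
(AB)[1][0] = (0)*(1) + (-1)*(2) = -2
(AB)[1][1] = (0)*(1) + (-1)*(2) = -2
AB = [[-2, -2], [-2, -2]]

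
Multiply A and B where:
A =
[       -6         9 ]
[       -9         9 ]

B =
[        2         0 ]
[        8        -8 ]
AB =
[       60       -72 ]
[       54       -72 ]

Matrix multiplication: (AB)[i][j] = sum over k of A[i][k] * B[k][j].
  (AB)[0][0] = (-6)*(2) + (9)*(8) = 60
  (AB)[0][1] = (-6)*(0) + (9)*(-8) = -72
  (AB)[1][0] = (-9)*(2) + (9)*(8) = 54
  (AB)[1][1] = (-9)*(0) + (9)*(-8) = -72
AB =
[       60       -72 ]
[       54       -72 ]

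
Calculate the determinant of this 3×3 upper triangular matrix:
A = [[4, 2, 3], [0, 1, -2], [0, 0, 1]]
4

The determinant of a triangular matrix is the product of its diagonal entries (the off-diagonal entries above the diagonal do not affect it).
det(A) = (4) * (1) * (1) = 4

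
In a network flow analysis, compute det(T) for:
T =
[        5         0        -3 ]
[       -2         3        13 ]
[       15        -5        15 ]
det(T) = 655

Expand along row 0 (cofactor expansion): det(T) = a*(e*i - f*h) - b*(d*i - f*g) + c*(d*h - e*g), where the 3×3 is [[a, b, c], [d, e, f], [g, h, i]].
Minor M_00 = (3)*(15) - (13)*(-5) = 45 + 65 = 110.
Minor M_01 = (-2)*(15) - (13)*(15) = -30 - 195 = -225.
Minor M_02 = (-2)*(-5) - (3)*(15) = 10 - 45 = -35.
det(T) = (5)*(110) - (0)*(-225) + (-3)*(-35) = 550 + 0 + 105 = 655.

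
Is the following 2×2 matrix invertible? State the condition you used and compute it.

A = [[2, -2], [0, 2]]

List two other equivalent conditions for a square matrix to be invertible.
Yes, invertible; det(A) = 4 ≠ 0. Equivalent conditions: rank(A) = 2; Ax = 0 has only the trivial solution; 0 is not an eigenvalue; the columns of A are linearly independent.

To check invertibility, compute det(A).
The given matrix is triangular, so det(A) equals the product of its diagonal entries = 4 ≠ 0.
Since det(A) ≠ 0, A is invertible.
Equivalent conditions for a square matrix A to be invertible:
- rank(A) = 2 (full rank).
- The homogeneous system Ax = 0 has only the trivial solution x = 0.
- 0 is not an eigenvalue of A.
- The columns (equivalently rows) of A are linearly independent.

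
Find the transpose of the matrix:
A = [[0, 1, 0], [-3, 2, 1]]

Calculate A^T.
[[0, -3], [1, 2], [0, 1]]

The transpose sends entry (i,j) to (j,i); rows become columns.
Row 0 of A: [0, 1, 0] -> column 0 of A^T.
Row 1 of A: [-3, 2, 1] -> column 1 of A^T.
A^T = [[0, -3], [1, 2], [0, 1]]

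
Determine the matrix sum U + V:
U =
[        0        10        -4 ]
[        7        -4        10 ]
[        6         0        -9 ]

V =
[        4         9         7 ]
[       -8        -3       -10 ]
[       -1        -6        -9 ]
U + V =
[        4        19         3 ]
[       -1        -7         0 ]
[        5        -6       -18 ]

Matrix addition is elementwise: (U+V)[i][j] = U[i][j] + V[i][j].
  (U+V)[0][0] = (0) + (4) = 4
  (U+V)[0][1] = (10) + (9) = 19
  (U+V)[0][2] = (-4) + (7) = 3
  (U+V)[1][0] = (7) + (-8) = -1
  (U+V)[1][1] = (-4) + (-3) = -7
  (U+V)[1][2] = (10) + (-10) = 0
  (U+V)[2][0] = (6) + (-1) = 5
  (U+V)[2][1] = (0) + (-6) = -6
  (U+V)[2][2] = (-9) + (-9) = -18
U + V =
[        4        19         3 ]
[       -1        -7         0 ]
[        5        -6       -18 ]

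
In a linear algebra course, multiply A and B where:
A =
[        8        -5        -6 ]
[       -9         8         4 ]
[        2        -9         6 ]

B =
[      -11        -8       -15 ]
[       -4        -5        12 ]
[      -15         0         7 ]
AB =
[       22       -39      -222 ]
[        7        32       259 ]
[      -76        29       -96 ]

Matrix multiplication: (AB)[i][j] = sum over k of A[i][k] * B[k][j].
  (AB)[0][0] = (8)*(-11) + (-5)*(-4) + (-6)*(-15) = 22
  (AB)[0][1] = (8)*(-8) + (-5)*(-5) + (-6)*(0) = -39
  (AB)[0][2] = (8)*(-15) + (-5)*(12) + (-6)*(7) = -222
  (AB)[1][0] = (-9)*(-11) + (8)*(-4) + (4)*(-15) = 7
  (AB)[1][1] = (-9)*(-8) + (8)*(-5) + (4)*(0) = 32
  (AB)[1][2] = (-9)*(-15) + (8)*(12) + (4)*(7) = 259
  (AB)[2][0] = (2)*(-11) + (-9)*(-4) + (6)*(-15) = -76
  (AB)[2][1] = (2)*(-8) + (-9)*(-5) + (6)*(0) = 29
  (AB)[2][2] = (2)*(-15) + (-9)*(12) + (6)*(7) = -96
AB =
[       22       -39      -222 ]
[        7        32       259 ]
[      -76        29       -96 ]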